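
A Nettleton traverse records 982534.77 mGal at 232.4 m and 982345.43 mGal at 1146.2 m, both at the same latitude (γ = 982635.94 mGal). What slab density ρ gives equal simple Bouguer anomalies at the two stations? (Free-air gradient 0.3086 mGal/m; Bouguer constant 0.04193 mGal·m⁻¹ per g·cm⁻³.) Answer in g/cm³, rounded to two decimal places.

2.42

Δg_obs = 982345.43 − 982534.77 = -189.34 mGal over Δh = 1146.2 − 232.4 = 913.8 m
Equal Bouguer anomalies ⇒ Δg_obs + (0.3086 − 0.04193ρ)·Δh = 0
0.3086 − 0.04193ρ = −Δg_obs/Δh = 0.20720
ρ = (0.3086 − 0.20720) / 0.04193 = 2.42 g/cm³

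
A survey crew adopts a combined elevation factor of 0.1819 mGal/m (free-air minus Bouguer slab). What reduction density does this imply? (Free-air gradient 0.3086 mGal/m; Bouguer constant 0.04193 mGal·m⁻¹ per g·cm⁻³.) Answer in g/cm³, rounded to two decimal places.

3.02

0.1819 = 0.3086 − 0.04193 × ρ
ρ = (0.3086 − 0.1819) / 0.04193 = 3.02 g/cm³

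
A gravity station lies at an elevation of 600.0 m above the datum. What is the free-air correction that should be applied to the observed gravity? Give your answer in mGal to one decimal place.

Free-air correction = 0.3086 × 600.0 = 185.2 mGal

185.2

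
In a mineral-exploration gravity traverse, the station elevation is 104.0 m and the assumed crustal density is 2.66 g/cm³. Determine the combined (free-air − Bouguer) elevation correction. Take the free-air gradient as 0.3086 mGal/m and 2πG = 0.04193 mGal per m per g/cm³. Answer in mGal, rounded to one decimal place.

Combined gradient = 0.3086 − 0.04193 × 2.66 = 0.1970662 mGal/m
Combined elevation correction = 0.1970662 × 104.0 = 20.5 mGal

20.5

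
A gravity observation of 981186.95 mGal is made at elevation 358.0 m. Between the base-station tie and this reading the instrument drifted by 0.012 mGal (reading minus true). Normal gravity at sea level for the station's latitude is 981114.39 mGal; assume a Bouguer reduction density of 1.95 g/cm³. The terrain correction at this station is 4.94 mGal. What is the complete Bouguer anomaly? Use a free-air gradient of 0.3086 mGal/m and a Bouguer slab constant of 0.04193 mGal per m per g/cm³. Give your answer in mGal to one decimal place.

Drift-corrected reading = 981186.95 − (0.012) = 981186.938 mGal
Free-air correction = 0.3086 × 358.0 = 110.48 mGal
Free-air anomaly = 981186.938 − 981114.39 + (110.48) = 183.028 mGal
Bouguer slab correction = 0.04193 × 1.95 × 358.0 = 29.27 mGal
Simple Bouguer anomaly = 183.028 − (29.27) = 153.758 mGal
Complete Bouguer anomaly = 153.758 + 4.94 = 158.698 mGal

158.7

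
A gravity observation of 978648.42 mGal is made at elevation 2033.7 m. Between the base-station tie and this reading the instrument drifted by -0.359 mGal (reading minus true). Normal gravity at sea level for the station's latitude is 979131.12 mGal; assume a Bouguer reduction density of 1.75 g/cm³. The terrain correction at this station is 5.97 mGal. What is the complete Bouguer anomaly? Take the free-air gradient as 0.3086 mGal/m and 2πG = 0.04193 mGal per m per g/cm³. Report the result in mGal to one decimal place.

Drift-corrected reading = 978648.42 − (-0.359) = 978648.779 mGal
Free-air correction = 0.3086 × 2033.7 = 627.60 mGal
Free-air anomaly = 978648.779 − 979131.12 + (627.60) = 145.259 mGal
Bouguer slab correction = 0.04193 × 1.75 × 2033.7 = 149.23 mGal
Simple Bouguer anomaly = 145.259 − (149.23) = -3.971 mGal
Complete Bouguer anomaly = -3.971 + 5.97 = 1.999 mGal

2.0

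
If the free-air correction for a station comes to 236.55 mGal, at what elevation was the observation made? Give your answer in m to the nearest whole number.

767

h = 236.55 / 0.3086 = 766.53 m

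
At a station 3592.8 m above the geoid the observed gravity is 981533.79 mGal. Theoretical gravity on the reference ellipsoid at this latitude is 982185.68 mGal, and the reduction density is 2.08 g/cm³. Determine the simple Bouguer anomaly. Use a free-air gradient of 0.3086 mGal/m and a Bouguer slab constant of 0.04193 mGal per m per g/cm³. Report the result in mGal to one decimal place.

143.5

Free-air correction = 0.3086 × 3592.8 = 1108.74 mGal
Free-air anomaly = 981533.79 − 982185.68 + (1108.74) = 456.85 mGal
Bouguer slab correction = 0.04193 × 2.08 × 3592.8 = 313.34 mGal
Simple Bouguer anomaly = 456.85 − (313.34) = 143.51 mGal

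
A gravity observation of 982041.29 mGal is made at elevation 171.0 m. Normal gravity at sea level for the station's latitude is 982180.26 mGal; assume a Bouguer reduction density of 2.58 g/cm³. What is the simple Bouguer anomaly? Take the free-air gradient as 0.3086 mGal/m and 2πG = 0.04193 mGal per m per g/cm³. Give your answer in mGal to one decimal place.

Free-air correction = 0.3086 × 171.0 = 52.77 mGal
Free-air anomaly = 982041.29 − 982180.26 + (52.77) = -86.20 mGal
Bouguer slab correction = 0.04193 × 2.58 × 171.0 = 18.50 mGal
Simple Bouguer anomaly = -86.20 − (18.50) = -104.70 mGal

-104.7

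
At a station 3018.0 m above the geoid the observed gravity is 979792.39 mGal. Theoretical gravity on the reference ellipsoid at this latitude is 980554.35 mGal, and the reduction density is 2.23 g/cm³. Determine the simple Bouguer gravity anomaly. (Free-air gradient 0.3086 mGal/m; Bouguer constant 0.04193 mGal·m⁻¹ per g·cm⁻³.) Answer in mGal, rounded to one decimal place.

Free-air correction = 0.3086 × 3018.0 = 931.35 mGal
Free-air anomaly = 979792.39 − 980554.35 + (931.35) = 169.39 mGal
Bouguer slab correction = 0.04193 × 2.23 × 3018.0 = 282.19 mGal
Simple Bouguer anomaly = 169.39 − (282.19) = -112.80 mGal

-112.8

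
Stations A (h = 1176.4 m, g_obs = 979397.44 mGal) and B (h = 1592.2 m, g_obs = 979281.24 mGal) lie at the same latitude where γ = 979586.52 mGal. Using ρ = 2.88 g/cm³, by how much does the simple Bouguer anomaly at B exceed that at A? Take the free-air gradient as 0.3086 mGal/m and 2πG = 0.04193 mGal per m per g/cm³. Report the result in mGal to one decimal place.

Δg_SB(A) = 979397.44 − 979586.52 + 0.3086×1176.4 − 0.04193×2.88×1176.4 = 31.90 mGal
Δg_SB(B) = 979281.24 − 979586.52 + 0.3086×1592.2 − 0.04193×2.88×1592.2 = -6.20 mGal
Difference = -6.20 − (31.90) = -38.10 mGal

-38.1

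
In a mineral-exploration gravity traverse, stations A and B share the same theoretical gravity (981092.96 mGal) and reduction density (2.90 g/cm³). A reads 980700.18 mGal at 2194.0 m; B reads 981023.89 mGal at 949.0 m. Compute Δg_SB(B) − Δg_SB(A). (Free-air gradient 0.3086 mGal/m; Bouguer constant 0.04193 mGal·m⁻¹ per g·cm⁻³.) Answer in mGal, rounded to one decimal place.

90.9

Δg_SB(A) = 980700.18 − 981092.96 + 0.3086×2194.0 − 0.04193×2.90×2194.0 = 17.50 mGal
Δg_SB(B) = 981023.89 − 981092.96 + 0.3086×949.0 − 0.04193×2.90×949.0 = 108.40 mGal
Difference = 108.40 − (17.50) = 90.90 mGal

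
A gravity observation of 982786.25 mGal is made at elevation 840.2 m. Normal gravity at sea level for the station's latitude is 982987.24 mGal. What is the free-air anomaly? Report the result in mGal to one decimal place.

58.3

Free-air correction = 0.3086 × 840.2 = 259.29 mGal
Free-air anomaly = 982786.25 − 982987.24 + (259.29) = 58.30 mGal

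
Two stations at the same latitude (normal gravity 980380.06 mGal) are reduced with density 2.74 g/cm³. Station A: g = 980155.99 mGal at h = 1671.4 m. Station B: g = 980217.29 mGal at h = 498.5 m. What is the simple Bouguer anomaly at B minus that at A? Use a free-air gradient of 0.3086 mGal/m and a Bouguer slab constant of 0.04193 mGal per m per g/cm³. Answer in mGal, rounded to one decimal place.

Δg_SB(A) = 980155.99 − 980380.06 + 0.3086×1671.4 − 0.04193×2.74×1671.4 = 99.70 mGal
Δg_SB(B) = 980217.29 − 980380.06 + 0.3086×498.5 − 0.04193×2.74×498.5 = -66.20 mGal
Difference = -66.20 − (99.70) = -165.90 mGal

-165.9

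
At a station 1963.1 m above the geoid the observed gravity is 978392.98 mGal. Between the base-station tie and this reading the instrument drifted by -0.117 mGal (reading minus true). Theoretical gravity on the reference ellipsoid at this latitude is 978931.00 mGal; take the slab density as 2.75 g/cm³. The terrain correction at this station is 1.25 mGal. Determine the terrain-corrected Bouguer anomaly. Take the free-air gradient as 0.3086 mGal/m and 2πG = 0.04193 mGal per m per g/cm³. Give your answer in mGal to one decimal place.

Drift-corrected reading = 978392.98 − (-0.117) = 978393.097 mGal
Free-air correction = 0.3086 × 1963.1 = 605.81 mGal
Free-air anomaly = 978393.097 − 978931.00 + (605.81) = 67.907 mGal
Bouguer slab correction = 0.04193 × 2.75 × 1963.1 = 226.36 mGal
Simple Bouguer anomaly = 67.907 − (226.36) = -158.453 mGal
Complete Bouguer anomaly = -158.453 + 1.25 = -157.203 mGal

-157.2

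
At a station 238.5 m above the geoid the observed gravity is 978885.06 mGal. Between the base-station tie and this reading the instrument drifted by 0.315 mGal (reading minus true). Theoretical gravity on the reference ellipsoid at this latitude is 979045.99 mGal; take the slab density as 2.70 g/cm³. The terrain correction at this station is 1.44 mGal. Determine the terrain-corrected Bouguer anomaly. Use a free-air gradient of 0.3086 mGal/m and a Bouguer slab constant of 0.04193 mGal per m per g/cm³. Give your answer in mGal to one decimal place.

-113.2

Drift-corrected reading = 978885.06 − (0.315) = 978884.745 mGal
Free-air correction = 0.3086 × 238.5 = 73.60 mGal
Free-air anomaly = 978884.745 − 979045.99 + (73.60) = -87.645 mGal
Bouguer slab correction = 0.04193 × 2.70 × 238.5 = 27.00 mGal
Simple Bouguer anomaly = -87.645 − (27.00) = -114.645 mGal
Complete Bouguer anomaly = -114.645 + 1.44 = -113.205 mGal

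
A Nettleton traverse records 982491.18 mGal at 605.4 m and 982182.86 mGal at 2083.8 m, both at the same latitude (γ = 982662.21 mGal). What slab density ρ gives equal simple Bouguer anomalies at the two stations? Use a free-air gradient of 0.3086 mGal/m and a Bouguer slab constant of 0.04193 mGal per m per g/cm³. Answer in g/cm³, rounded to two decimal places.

2.39

Δg_obs = 982182.86 − 982491.18 = -308.32 mGal over Δh = 2083.8 − 605.4 = 1478.4 m
Equal Bouguer anomalies ⇒ Δg_obs + (0.3086 − 0.04193ρ)·Δh = 0
0.3086 − 0.04193ρ = −Δg_obs/Δh = 0.20855
ρ = (0.3086 − 0.20855) / 0.04193 = 2.39 g/cm³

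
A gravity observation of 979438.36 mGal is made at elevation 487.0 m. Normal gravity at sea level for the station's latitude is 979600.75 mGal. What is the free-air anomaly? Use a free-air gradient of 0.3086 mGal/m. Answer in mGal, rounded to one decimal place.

-12.1

Free-air correction = 0.3086 × 487.0 = 150.29 mGal
Free-air anomaly = 979438.36 − 979600.75 + (150.29) = -12.10 mGal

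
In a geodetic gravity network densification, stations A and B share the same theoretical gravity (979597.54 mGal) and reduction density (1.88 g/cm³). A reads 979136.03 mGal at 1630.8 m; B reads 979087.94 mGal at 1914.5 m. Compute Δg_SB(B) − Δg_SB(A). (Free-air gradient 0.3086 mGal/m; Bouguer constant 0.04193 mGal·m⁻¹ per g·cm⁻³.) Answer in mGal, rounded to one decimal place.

Δg_SB(A) = 979136.03 − 979597.54 + 0.3086×1630.8 − 0.04193×1.88×1630.8 = -86.80 mGal
Δg_SB(B) = 979087.94 − 979597.54 + 0.3086×1914.5 − 0.04193×1.88×1914.5 = -69.70 mGal
Difference = -69.70 − (-86.80) = 17.10 mGal

17.1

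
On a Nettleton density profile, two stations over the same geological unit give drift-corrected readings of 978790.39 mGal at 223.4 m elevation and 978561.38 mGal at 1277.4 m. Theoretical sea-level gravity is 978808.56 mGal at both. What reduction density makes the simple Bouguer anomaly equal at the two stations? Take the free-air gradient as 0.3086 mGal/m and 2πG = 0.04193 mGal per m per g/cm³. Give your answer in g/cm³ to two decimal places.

2.18

Δg_obs = 978561.38 − 978790.39 = -229.01 mGal over Δh = 1277.4 − 223.4 = 1054.0 m
Equal Bouguer anomalies ⇒ Δg_obs + (0.3086 − 0.04193ρ)·Δh = 0
0.3086 − 0.04193ρ = −Δg_obs/Δh = 0.21728
ρ = (0.3086 − 0.21728) / 0.04193 = 2.18 g/cm³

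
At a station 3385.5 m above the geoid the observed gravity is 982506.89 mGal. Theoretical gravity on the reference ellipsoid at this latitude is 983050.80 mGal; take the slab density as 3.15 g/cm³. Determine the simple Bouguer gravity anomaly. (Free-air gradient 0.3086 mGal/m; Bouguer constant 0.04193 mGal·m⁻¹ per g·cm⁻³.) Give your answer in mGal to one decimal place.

53.7

Free-air correction = 0.3086 × 3385.5 = 1044.77 mGal
Free-air anomaly = 982506.89 − 983050.80 + (1044.77) = 500.86 mGal
Bouguer slab correction = 0.04193 × 3.15 × 3385.5 = 447.16 mGal
Simple Bouguer anomaly = 500.86 − (447.16) = 53.70 mGal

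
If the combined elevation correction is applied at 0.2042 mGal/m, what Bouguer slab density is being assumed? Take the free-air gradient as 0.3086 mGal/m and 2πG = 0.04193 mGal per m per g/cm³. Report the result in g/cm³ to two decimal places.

0.2042 = 0.3086 − 0.04193 × ρ
ρ = (0.3086 − 0.2042) / 0.04193 = 2.49 g/cm³

2.49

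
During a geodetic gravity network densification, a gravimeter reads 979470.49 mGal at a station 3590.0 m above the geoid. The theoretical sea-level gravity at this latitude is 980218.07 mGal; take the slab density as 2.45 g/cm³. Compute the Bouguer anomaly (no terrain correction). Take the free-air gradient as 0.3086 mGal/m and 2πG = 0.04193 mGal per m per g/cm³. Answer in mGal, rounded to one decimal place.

-8.5

Free-air correction = 0.3086 × 3590.0 = 1107.87 mGal
Free-air anomaly = 979470.49 − 980218.07 + (1107.87) = 360.29 mGal
Bouguer slab correction = 0.04193 × 2.45 × 3590.0 = 368.80 mGal
Simple Bouguer anomaly = 360.29 − (368.80) = -8.51 mGal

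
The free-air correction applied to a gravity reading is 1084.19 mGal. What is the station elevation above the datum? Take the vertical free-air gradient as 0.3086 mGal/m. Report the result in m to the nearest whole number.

h = 1084.19 / 0.3086 = 3513.25 m

3513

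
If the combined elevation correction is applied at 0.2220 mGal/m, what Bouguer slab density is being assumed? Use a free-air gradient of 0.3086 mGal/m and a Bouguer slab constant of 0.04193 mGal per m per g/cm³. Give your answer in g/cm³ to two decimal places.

2.07

0.2220 = 0.3086 − 0.04193 × ρ
ρ = (0.3086 − 0.2220) / 0.04193 = 2.07 g/cm³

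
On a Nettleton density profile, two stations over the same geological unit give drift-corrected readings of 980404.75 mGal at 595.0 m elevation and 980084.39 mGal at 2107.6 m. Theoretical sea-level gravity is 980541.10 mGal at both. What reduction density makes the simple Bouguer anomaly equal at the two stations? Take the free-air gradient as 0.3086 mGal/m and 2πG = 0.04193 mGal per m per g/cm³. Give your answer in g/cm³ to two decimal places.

Δg_obs = 980084.39 − 980404.75 = -320.36 mGal over Δh = 2107.6 − 595.0 = 1512.6 m
Equal Bouguer anomalies ⇒ Δg_obs + (0.3086 − 0.04193ρ)·Δh = 0
0.3086 − 0.04193ρ = −Δg_obs/Δh = 0.21179
ρ = (0.3086 − 0.21179) / 0.04193 = 2.31 g/cm³

2.31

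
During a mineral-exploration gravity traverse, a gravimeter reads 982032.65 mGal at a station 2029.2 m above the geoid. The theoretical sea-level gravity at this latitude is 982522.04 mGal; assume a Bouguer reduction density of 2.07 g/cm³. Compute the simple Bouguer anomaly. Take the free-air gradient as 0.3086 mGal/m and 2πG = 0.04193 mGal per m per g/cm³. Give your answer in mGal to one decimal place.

-39.3

Free-air correction = 0.3086 × 2029.2 = 626.21 mGal
Free-air anomaly = 982032.65 − 982522.04 + (626.21) = 136.82 mGal
Bouguer slab correction = 0.04193 × 2.07 × 2029.2 = 176.12 mGal
Simple Bouguer anomaly = 136.82 − (176.12) = -39.30 mGal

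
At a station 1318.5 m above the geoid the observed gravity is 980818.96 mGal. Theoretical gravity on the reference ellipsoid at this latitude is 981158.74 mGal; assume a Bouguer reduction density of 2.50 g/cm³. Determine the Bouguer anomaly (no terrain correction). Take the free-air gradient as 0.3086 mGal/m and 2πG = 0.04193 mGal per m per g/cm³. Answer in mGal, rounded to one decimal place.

Free-air correction = 0.3086 × 1318.5 = 406.89 mGal
Free-air anomaly = 980818.96 − 981158.74 + (406.89) = 67.11 mGal
Bouguer slab correction = 0.04193 × 2.50 × 1318.5 = 138.21 mGal
Simple Bouguer anomaly = 67.11 − (138.21) = -71.10 mGal

-71.1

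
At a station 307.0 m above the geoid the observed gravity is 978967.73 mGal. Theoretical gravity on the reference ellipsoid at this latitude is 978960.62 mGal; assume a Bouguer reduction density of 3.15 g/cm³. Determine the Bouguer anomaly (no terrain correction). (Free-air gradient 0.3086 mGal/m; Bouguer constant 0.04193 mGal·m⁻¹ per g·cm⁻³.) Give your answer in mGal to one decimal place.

61.3

Free-air correction = 0.3086 × 307.0 = 94.74 mGal
Free-air anomaly = 978967.73 − 978960.62 + (94.74) = 101.85 mGal
Bouguer slab correction = 0.04193 × 3.15 × 307.0 = 40.55 mGal
Simple Bouguer anomaly = 101.85 − (40.55) = 61.30 mGal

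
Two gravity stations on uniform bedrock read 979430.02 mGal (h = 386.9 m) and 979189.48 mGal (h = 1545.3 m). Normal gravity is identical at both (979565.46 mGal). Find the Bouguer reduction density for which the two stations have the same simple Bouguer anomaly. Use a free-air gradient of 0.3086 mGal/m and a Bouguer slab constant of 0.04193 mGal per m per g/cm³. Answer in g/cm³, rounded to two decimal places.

2.41

Δg_obs = 979189.48 − 979430.02 = -240.54 mGal over Δh = 1545.3 − 386.9 = 1158.4 m
Equal Bouguer anomalies ⇒ Δg_obs + (0.3086 − 0.04193ρ)·Δh = 0
0.3086 − 0.04193ρ = −Δg_obs/Δh = 0.20765
ρ = (0.3086 − 0.20765) / 0.04193 = 2.41 g/cm³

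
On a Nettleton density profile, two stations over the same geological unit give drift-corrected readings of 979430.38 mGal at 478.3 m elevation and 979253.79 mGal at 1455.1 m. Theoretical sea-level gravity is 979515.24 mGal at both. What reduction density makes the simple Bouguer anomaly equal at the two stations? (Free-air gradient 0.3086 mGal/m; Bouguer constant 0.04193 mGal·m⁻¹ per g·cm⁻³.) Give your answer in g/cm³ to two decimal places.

Δg_obs = 979253.79 − 979430.38 = -176.59 mGal over Δh = 1455.1 − 478.3 = 976.8 m
Equal Bouguer anomalies ⇒ Δg_obs + (0.3086 − 0.04193ρ)·Δh = 0
0.3086 − 0.04193ρ = −Δg_obs/Δh = 0.18078
ρ = (0.3086 − 0.18078) / 0.04193 = 3.05 g/cm³

3.05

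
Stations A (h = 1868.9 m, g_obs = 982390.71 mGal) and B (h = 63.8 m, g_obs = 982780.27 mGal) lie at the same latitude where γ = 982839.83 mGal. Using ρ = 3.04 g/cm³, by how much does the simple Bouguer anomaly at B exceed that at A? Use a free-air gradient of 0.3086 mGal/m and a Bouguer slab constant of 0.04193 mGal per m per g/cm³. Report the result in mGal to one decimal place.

62.6

Δg_SB(A) = 982390.71 − 982839.83 + 0.3086×1868.9 − 0.04193×3.04×1868.9 = -110.60 mGal
Δg_SB(B) = 982780.27 − 982839.83 + 0.3086×63.8 − 0.04193×3.04×63.8 = -48.00 mGal
Difference = -48.00 − (-110.60) = 62.60 mGal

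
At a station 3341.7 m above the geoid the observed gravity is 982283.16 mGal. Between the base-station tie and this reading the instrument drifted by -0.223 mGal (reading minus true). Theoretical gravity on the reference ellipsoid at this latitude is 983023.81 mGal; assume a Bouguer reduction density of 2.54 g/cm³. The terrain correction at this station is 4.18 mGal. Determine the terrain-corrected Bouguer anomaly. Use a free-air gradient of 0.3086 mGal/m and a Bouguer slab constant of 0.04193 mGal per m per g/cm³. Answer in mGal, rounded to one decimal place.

Drift-corrected reading = 982283.16 − (-0.223) = 982283.383 mGal
Free-air correction = 0.3086 × 3341.7 = 1031.25 mGal
Free-air anomaly = 982283.383 − 983023.81 + (1031.25) = 290.823 mGal
Bouguer slab correction = 0.04193 × 2.54 × 3341.7 = 355.90 mGal
Simple Bouguer anomaly = 290.823 − (355.90) = -65.077 mGal
Complete Bouguer anomaly = -65.077 + 4.18 = -60.897 mGal

-60.9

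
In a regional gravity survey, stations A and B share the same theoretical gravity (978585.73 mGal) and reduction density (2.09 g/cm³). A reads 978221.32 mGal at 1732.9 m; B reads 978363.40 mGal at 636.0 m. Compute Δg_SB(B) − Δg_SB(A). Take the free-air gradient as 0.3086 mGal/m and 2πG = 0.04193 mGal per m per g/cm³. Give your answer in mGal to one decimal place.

-100.3

Δg_SB(A) = 978221.32 − 978585.73 + 0.3086×1732.9 − 0.04193×2.09×1732.9 = 18.50 mGal
Δg_SB(B) = 978363.40 − 978585.73 + 0.3086×636.0 − 0.04193×2.09×636.0 = -81.80 mGal
Difference = -81.80 − (18.50) = -100.30 mGal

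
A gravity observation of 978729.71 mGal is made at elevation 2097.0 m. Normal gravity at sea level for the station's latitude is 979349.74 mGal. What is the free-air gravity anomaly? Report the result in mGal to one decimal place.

Free-air correction = 0.3086 × 2097.0 = 647.13 mGal
Free-air anomaly = 978729.71 − 979349.74 + (647.13) = 27.10 mGal

27.1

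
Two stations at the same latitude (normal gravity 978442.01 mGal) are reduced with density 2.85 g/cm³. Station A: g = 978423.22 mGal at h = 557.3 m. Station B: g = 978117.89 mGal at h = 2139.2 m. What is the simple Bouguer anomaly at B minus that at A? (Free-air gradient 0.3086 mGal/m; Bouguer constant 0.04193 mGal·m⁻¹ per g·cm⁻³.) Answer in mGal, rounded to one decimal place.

-6.2

Δg_SB(A) = 978423.22 − 978442.01 + 0.3086×557.3 − 0.04193×2.85×557.3 = 86.60 mGal
Δg_SB(B) = 978117.89 − 978442.01 + 0.3086×2139.2 − 0.04193×2.85×2139.2 = 80.40 mGal
Difference = 80.40 − (86.60) = -6.20 mGal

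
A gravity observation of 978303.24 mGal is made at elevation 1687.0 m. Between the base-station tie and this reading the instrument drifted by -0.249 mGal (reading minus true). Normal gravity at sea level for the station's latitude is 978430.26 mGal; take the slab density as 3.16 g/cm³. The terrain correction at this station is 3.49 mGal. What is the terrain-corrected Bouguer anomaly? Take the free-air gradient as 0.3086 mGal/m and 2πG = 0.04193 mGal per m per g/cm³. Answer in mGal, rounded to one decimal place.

173.8

Drift-corrected reading = 978303.24 − (-0.249) = 978303.489 mGal
Free-air correction = 0.3086 × 1687.0 = 520.61 mGal
Free-air anomaly = 978303.489 − 978430.26 + (520.61) = 393.839 mGal
Bouguer slab correction = 0.04193 × 3.16 × 1687.0 = 223.53 mGal
Simple Bouguer anomaly = 393.839 − (223.53) = 170.309 mGal
Complete Bouguer anomaly = 170.309 + 3.49 = 173.799 mGal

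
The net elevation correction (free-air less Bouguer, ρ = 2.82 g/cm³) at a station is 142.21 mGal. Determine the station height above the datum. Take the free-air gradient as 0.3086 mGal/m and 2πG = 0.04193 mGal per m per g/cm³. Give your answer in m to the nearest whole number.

747

Combined gradient = 0.3086 − 0.04193 × 2.82 = 0.1903574 mGal/m
h = 142.21 / 0.1903574 = 747.07 m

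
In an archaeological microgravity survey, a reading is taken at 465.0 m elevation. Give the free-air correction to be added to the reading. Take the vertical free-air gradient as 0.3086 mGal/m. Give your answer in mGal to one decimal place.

Free-air correction = 0.3086 × 465.0 = 143.5 mGal

143.5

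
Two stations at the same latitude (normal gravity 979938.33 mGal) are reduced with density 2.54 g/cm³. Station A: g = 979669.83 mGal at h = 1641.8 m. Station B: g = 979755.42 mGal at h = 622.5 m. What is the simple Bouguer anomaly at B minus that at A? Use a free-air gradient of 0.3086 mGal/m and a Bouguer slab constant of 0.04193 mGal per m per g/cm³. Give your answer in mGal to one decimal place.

Δg_SB(A) = 979669.83 − 979938.33 + 0.3086×1641.8 − 0.04193×2.54×1641.8 = 63.30 mGal
Δg_SB(B) = 979755.42 − 979938.33 + 0.3086×622.5 − 0.04193×2.54×622.5 = -57.10 mGal
Difference = -57.10 − (63.30) = -120.40 mGal

-120.4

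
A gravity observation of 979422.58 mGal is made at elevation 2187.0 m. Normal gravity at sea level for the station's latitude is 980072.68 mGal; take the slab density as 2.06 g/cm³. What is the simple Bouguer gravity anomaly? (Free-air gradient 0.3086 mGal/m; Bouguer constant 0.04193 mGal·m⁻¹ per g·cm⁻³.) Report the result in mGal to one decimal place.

Free-air correction = 0.3086 × 2187.0 = 674.91 mGal
Free-air anomaly = 979422.58 − 980072.68 + (674.91) = 24.81 mGal
Bouguer slab correction = 0.04193 × 2.06 × 2187.0 = 188.90 mGal
Simple Bouguer anomaly = 24.81 − (188.90) = -164.09 mGal

-164.1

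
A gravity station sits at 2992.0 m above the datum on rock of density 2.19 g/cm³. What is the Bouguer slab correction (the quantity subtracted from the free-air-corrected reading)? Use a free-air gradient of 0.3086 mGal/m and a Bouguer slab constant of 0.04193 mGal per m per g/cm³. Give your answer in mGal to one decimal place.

Bouguer slab correction = 0.04193 × 2.19 × 2992.0 = 274.7 mGal

274.7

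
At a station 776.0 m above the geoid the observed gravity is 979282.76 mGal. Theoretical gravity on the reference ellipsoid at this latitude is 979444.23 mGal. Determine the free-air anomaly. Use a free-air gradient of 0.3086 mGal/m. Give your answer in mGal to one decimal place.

78.0

Free-air correction = 0.3086 × 776.0 = 239.47 mGal
Free-air anomaly = 979282.76 − 979444.23 + (239.47) = 78.00 mGal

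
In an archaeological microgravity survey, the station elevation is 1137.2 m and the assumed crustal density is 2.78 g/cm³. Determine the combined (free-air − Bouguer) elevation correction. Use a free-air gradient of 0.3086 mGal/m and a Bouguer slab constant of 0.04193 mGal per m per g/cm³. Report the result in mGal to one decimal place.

Combined gradient = 0.3086 − 0.04193 × 2.78 = 0.1920346 mGal/m
Combined elevation correction = 0.1920346 × 1137.2 = 218.4 mGal

218.4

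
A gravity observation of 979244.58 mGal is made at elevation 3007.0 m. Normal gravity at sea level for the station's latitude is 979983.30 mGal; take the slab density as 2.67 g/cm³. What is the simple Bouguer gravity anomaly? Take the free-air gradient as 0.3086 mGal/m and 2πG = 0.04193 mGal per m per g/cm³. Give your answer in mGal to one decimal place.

Free-air correction = 0.3086 × 3007.0 = 927.96 mGal
Free-air anomaly = 979244.58 − 979983.30 + (927.96) = 189.24 mGal
Bouguer slab correction = 0.04193 × 2.67 × 3007.0 = 336.64 mGal
Simple Bouguer anomaly = 189.24 − (336.64) = -147.40 mGal

-147.4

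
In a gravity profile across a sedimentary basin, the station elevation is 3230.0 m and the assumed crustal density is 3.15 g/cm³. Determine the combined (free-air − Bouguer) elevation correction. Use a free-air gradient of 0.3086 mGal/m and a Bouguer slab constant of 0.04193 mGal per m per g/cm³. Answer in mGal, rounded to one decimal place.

570.2

Combined gradient = 0.3086 − 0.04193 × 3.15 = 0.1765205 mGal/m
Combined elevation correction = 0.1765205 × 3230.0 = 570.2 mGal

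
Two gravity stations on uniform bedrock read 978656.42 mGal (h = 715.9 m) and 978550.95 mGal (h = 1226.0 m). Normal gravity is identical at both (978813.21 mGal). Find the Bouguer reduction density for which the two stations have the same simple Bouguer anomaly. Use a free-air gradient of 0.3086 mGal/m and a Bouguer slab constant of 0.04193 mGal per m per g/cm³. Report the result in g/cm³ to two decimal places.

2.43

Δg_obs = 978550.95 − 978656.42 = -105.47 mGal over Δh = 1226.0 − 715.9 = 510.1 m
Equal Bouguer anomalies ⇒ Δg_obs + (0.3086 − 0.04193ρ)·Δh = 0
0.3086 − 0.04193ρ = −Δg_obs/Δh = 0.20676
ρ = (0.3086 − 0.20676) / 0.04193 = 2.43 g/cm³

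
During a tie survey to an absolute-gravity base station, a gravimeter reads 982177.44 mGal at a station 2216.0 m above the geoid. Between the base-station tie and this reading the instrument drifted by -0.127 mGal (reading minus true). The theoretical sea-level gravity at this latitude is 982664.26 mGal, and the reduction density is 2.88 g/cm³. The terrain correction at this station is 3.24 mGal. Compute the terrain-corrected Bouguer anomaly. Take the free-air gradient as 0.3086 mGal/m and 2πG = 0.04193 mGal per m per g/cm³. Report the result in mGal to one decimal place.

-67.2

Drift-corrected reading = 982177.44 − (-0.127) = 982177.567 mGal
Free-air correction = 0.3086 × 2216.0 = 683.86 mGal
Free-air anomaly = 982177.567 − 982664.26 + (683.86) = 197.167 mGal
Bouguer slab correction = 0.04193 × 2.88 × 2216.0 = 267.60 mGal
Simple Bouguer anomaly = 197.167 − (267.60) = -70.433 mGal
Complete Bouguer anomaly = -70.433 + 3.24 = -67.193 mGal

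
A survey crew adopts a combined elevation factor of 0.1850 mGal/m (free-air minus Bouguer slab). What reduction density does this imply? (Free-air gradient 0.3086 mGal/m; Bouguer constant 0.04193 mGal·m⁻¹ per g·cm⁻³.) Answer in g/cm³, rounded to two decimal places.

2.95

0.1850 = 0.3086 − 0.04193 × ρ
ρ = (0.3086 − 0.1850) / 0.04193 = 2.95 g/cm³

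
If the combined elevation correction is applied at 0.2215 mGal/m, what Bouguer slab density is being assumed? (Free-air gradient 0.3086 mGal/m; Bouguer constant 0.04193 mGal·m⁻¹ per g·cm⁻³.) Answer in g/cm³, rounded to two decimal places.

2.08

0.2215 = 0.3086 − 0.04193 × ρ
ρ = (0.3086 − 0.2215) / 0.04193 = 2.08 g/cm³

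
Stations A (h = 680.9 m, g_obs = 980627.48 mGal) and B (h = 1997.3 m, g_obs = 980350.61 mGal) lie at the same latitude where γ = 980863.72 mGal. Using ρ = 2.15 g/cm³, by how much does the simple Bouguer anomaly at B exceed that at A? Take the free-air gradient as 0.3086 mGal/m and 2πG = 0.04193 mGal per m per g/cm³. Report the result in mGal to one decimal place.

10.7

Δg_SB(A) = 980627.48 − 980863.72 + 0.3086×680.9 − 0.04193×2.15×680.9 = -87.50 mGal
Δg_SB(B) = 980350.61 − 980863.72 + 0.3086×1997.3 − 0.04193×2.15×1997.3 = -76.80 mGal
Difference = -76.80 − (-87.50) = 10.70 mGal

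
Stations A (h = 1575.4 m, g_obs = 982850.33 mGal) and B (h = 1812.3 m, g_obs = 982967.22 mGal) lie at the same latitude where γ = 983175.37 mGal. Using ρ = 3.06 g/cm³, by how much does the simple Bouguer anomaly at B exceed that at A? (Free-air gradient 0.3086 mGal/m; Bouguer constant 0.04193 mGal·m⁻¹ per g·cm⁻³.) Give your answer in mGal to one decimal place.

159.6

Δg_SB(A) = 982850.33 − 983175.37 + 0.3086×1575.4 − 0.04193×3.06×1575.4 = -41.00 mGal
Δg_SB(B) = 982967.22 − 983175.37 + 0.3086×1812.3 − 0.04193×3.06×1812.3 = 118.60 mGal
Difference = 118.60 − (-41.00) = 159.60 mGal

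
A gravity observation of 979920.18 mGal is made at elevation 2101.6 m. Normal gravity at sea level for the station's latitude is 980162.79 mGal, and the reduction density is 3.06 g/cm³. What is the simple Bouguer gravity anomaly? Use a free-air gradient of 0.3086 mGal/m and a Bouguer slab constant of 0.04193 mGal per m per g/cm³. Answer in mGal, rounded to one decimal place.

136.3

Free-air correction = 0.3086 × 2101.6 = 648.55 mGal
Free-air anomaly = 979920.18 − 980162.79 + (648.55) = 405.94 mGal
Bouguer slab correction = 0.04193 × 3.06 × 2101.6 = 269.65 mGal
Simple Bouguer anomaly = 405.94 − (269.65) = 136.29 mGal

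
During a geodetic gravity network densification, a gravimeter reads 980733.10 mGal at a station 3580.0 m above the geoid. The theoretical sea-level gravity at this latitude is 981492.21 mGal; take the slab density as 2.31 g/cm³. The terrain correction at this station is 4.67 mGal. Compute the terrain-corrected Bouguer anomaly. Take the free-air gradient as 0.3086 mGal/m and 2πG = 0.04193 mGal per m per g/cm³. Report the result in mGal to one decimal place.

3.6

Free-air correction = 0.3086 × 3580.0 = 1104.79 mGal
Free-air anomaly = 980733.10 − 981492.21 + (1104.79) = 345.68 mGal
Bouguer slab correction = 0.04193 × 2.31 × 3580.0 = 346.75 mGal
Simple Bouguer anomaly = 345.68 − (346.75) = -1.07 mGal
Complete Bouguer anomaly = -1.07 + 4.67 = 3.60 mGal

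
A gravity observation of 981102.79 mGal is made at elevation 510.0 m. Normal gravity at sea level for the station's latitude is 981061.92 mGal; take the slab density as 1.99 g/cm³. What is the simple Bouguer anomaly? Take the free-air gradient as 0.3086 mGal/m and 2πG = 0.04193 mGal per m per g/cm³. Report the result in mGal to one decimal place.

Free-air correction = 0.3086 × 510.0 = 157.39 mGal
Free-air anomaly = 981102.79 − 981061.92 + (157.39) = 198.26 mGal
Bouguer slab correction = 0.04193 × 1.99 × 510.0 = 42.55 mGal
Simple Bouguer anomaly = 198.26 − (42.55) = 155.71 mGal

155.7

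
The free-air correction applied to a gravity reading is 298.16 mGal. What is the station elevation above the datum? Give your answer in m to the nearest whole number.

966

h = 298.16 / 0.3086 = 966.17 m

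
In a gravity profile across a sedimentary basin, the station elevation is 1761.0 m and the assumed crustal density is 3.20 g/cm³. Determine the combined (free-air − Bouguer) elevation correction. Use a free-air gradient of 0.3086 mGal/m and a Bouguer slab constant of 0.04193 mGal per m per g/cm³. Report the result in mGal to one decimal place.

307.2

Combined gradient = 0.3086 − 0.04193 × 3.20 = 0.1744240 mGal/m
Combined elevation correction = 0.1744240 × 1761.0 = 307.2 mGal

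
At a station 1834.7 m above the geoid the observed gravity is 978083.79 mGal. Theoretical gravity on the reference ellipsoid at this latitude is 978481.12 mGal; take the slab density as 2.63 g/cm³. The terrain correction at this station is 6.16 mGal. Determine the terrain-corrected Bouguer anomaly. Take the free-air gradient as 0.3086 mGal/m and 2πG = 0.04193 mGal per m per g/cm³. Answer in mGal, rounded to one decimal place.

Free-air correction = 0.3086 × 1834.7 = 566.19 mGal
Free-air anomaly = 978083.79 − 978481.12 + (566.19) = 168.86 mGal
Bouguer slab correction = 0.04193 × 2.63 × 1834.7 = 202.32 mGal
Simple Bouguer anomaly = 168.86 − (202.32) = -33.46 mGal
Complete Bouguer anomaly = -33.46 + 6.16 = -27.30 mGal

-27.3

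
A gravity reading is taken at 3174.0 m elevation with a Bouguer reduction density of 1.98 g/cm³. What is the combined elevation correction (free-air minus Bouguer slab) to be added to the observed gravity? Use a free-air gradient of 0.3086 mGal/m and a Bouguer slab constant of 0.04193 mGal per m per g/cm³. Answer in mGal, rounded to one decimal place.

Combined gradient = 0.3086 − 0.04193 × 1.98 = 0.2255786 mGal/m
Combined elevation correction = 0.2255786 × 3174.0 = 716.0 mGal

716.0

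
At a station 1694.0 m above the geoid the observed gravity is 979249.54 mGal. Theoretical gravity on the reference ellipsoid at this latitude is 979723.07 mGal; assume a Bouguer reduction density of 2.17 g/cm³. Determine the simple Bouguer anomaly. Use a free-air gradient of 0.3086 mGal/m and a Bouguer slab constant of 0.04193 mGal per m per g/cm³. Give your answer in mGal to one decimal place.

Free-air correction = 0.3086 × 1694.0 = 522.77 mGal
Free-air anomaly = 979249.54 − 979723.07 + (522.77) = 49.24 mGal
Bouguer slab correction = 0.04193 × 2.17 × 1694.0 = 154.13 mGal
Simple Bouguer anomaly = 49.24 − (154.13) = -104.89 mGal

-104.9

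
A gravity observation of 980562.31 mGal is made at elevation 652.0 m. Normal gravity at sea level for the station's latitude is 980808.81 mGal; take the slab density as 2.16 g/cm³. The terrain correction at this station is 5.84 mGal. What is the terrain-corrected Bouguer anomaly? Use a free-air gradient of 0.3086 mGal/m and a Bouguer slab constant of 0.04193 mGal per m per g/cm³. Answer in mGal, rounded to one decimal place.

Free-air correction = 0.3086 × 652.0 = 201.21 mGal
Free-air anomaly = 980562.31 − 980808.81 + (201.21) = -45.29 mGal
Bouguer slab correction = 0.04193 × 2.16 × 652.0 = 59.05 mGal
Simple Bouguer anomaly = -45.29 − (59.05) = -104.34 mGal
Complete Bouguer anomaly = -104.34 + 5.84 = -98.50 mGal

-98.5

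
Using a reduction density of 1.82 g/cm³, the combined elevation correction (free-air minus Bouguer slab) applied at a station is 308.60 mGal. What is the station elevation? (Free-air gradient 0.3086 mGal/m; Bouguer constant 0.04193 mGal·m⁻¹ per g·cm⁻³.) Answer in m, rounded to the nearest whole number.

1329

Combined gradient = 0.3086 − 0.04193 × 1.82 = 0.2322874 mGal/m
h = 308.60 / 0.2322874 = 1328.53 m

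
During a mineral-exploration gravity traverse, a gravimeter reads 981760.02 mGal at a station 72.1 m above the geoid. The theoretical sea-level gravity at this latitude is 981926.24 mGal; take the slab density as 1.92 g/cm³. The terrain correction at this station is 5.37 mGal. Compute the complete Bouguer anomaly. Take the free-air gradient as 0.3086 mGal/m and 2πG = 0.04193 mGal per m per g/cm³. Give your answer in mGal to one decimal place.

Free-air correction = 0.3086 × 72.1 = 22.25 mGal
Free-air anomaly = 981760.02 − 981926.24 + (22.25) = -143.97 mGal
Bouguer slab correction = 0.04193 × 1.92 × 72.1 = 5.80 mGal
Simple Bouguer anomaly = -143.97 − (5.80) = -149.77 mGal
Complete Bouguer anomaly = -149.77 + 5.37 = -144.40 mGal

-144.4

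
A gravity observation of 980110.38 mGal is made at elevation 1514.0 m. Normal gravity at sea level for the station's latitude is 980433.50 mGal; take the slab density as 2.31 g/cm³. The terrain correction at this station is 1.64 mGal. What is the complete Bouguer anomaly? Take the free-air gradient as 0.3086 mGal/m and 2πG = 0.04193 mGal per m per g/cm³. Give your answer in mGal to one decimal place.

Free-air correction = 0.3086 × 1514.0 = 467.22 mGal
Free-air anomaly = 980110.38 − 980433.50 + (467.22) = 144.10 mGal
Bouguer slab correction = 0.04193 × 2.31 × 1514.0 = 146.64 mGal
Simple Bouguer anomaly = 144.10 − (146.64) = -2.54 mGal
Complete Bouguer anomaly = -2.54 + 1.64 = -0.90 mGal

-0.9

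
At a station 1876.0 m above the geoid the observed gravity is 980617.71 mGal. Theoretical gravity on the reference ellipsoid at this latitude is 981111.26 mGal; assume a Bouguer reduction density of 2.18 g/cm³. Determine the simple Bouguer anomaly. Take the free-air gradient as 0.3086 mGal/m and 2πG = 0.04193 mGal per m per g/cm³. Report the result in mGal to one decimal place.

-86.1

Free-air correction = 0.3086 × 1876.0 = 578.93 mGal
Free-air anomaly = 980617.71 − 981111.26 + (578.93) = 85.38 mGal
Bouguer slab correction = 0.04193 × 2.18 × 1876.0 = 171.48 mGal
Simple Bouguer anomaly = 85.38 − (171.48) = -86.10 mGal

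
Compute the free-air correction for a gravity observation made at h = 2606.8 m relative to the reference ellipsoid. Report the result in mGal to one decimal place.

Free-air correction = 0.3086 × 2606.8 = 804.5 mGal

804.5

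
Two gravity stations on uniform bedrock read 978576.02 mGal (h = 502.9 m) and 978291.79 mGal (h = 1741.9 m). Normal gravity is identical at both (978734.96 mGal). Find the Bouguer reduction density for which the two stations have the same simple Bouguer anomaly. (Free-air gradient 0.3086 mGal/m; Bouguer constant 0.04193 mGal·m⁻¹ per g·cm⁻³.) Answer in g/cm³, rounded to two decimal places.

Δg_obs = 978291.79 − 978576.02 = -284.23 mGal over Δh = 1741.9 − 502.9 = 1239.0 m
Equal Bouguer anomalies ⇒ Δg_obs + (0.3086 − 0.04193ρ)·Δh = 0
0.3086 − 0.04193ρ = −Δg_obs/Δh = 0.22940
ρ = (0.3086 − 0.22940) / 0.04193 = 1.89 g/cm³

1.89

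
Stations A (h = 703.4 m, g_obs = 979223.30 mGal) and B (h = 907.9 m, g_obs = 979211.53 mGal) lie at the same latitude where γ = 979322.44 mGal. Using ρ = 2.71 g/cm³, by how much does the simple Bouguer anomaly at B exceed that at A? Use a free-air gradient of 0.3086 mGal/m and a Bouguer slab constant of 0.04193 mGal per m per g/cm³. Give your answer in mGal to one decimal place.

Δg_SB(A) = 979223.30 − 979322.44 + 0.3086×703.4 − 0.04193×2.71×703.4 = 38.00 mGal
Δg_SB(B) = 979211.53 − 979322.44 + 0.3086×907.9 − 0.04193×2.71×907.9 = 66.10 mGal
Difference = 66.10 − (38.00) = 28.10 mGal

28.1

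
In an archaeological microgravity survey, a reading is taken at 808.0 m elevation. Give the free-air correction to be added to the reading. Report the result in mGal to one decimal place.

Free-air correction = 0.3086 × 808.0 = 249.3 mGal

249.3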